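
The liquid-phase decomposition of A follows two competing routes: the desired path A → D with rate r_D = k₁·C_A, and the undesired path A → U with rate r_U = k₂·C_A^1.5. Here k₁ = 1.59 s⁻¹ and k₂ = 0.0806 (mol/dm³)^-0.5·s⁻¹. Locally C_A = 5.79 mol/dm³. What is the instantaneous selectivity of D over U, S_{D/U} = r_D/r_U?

8.20

S_{D/U} = r_D/r_U = (k₁·C_A)/(k₂·C_A^1.5) = (k₁/k₂)·C_A^-0.5.
= (1.59×5.790) / (0.0806×5.790^1.5) = 9.206/1.123 = 8.20.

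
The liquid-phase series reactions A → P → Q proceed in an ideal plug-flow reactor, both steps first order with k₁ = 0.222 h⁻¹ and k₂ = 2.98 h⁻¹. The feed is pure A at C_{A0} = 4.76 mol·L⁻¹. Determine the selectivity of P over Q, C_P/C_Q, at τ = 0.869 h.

For first-order series with pure A initially, C_P(τ) = k₁C_{A0}/(k₂−k₁)·(e^(−k₁τ) − e^(−k₂τ)).
e^(−k₁τ) = e^(−0.222×0.869) = e^(−0.1929) = 0.8245; e^(−k₂τ) = e^(−2.590) = 0.07505.
C_P = 0.222×4.76/(2.98−0.222) × (0.8245−0.07505) = 0.3831×0.7495 = 0.2872 mol·L⁻¹.
C_A = C_{A0}e^(−k₁τ) = 3.925 mol·L⁻¹, so C_Q = C_{A0}−C_A−C_P = 0.5480 mol·L⁻¹; C_P/C_Q = 0.524.

0.524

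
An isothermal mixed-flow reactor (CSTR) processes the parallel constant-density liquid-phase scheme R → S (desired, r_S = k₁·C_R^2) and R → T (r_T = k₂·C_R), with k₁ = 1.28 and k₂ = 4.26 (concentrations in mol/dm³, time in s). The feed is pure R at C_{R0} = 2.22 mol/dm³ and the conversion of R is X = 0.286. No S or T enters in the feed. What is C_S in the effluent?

0.205 mol/dm³

Exit C_R = C_{R0}(1−X) = 2.22×0.714 = 1.585 mol/dm³.
In a CSTR the entire volume is at exit conditions, so r_S = 1.28×1.585^2 = 3.216 and r_T = 4.26×1.585 = 6.752.
Fraction of consumed R going to S: r_S/(r_S+r_T) = 0.3226.
C_S = 0.3226·C_{R0}·X = 0.3226×2.22×0.286 = 0.205 mol/dm³.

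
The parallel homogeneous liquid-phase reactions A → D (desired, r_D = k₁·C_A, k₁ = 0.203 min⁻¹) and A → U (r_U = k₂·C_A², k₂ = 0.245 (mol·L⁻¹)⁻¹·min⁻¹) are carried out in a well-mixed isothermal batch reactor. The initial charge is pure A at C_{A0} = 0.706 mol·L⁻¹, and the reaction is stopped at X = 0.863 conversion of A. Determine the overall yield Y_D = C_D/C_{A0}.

C_A = C_{A0}(1−X) = 0.09672 mol·L⁻¹.
Along a PFR/batch, dC_D/dC_A = −r_D/(r_D+r_U) = −k₁/(k₁+k₂·C_A).
Integrating from C_{A0} to C_A: C_D = (0.203/0.245)·ln[(0.203+0.245·0.706)/(0.203+0.245·0.0967)] = 0.8286·ln(0.3760/0.2267) = 0.4192 mol·L⁻¹.
Y_D = C_D/C_{A0} = 0.4192/0.706 = 0.594.

0.594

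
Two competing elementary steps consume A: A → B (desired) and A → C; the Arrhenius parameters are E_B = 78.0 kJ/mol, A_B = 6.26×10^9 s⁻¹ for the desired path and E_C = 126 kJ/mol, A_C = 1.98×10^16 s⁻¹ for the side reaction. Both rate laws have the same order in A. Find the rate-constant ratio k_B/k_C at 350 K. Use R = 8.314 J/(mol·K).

With equal orders, S_{B/C} = k_B/k_C = (A_B/A_C)·exp[(E_C−E_B)/(RT)].
(E_C−E_B)/(RT) = (126−78.0)×10³/(8.314×350) = 48000/2910 = 16.50.
k_B/k_C = (6.26×10^9/1.98×10^16)·exp(16.50) = 3.162×10^-7 × 1.458×10^7 = 4.61.

4.61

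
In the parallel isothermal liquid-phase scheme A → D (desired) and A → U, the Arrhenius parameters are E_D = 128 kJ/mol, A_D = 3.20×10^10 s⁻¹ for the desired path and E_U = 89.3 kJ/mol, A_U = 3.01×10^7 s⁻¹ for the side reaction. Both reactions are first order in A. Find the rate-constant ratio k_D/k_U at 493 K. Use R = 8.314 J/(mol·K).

0.0843

Since both paths have the same order in A, the concentration cancels and S_{D/U} = k_D/k_U = (A_D/A_U)·exp[(E_U−E_D)/(RT)].
(E_U−E_D)/(RT) = (89.3−128)×10³/(8.314×493) = -38700/4099 = -9.442.
k_D/k_U = (3.20×10^10/3.01×10^7)·exp(-9.442) = 1063 × 7.934×10^-5 = 0.0843.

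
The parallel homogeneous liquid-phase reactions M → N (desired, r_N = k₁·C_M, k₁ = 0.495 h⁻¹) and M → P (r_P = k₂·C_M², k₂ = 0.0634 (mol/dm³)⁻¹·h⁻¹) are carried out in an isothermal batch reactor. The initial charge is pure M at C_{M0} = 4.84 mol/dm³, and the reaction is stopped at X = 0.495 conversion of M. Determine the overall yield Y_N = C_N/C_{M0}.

C_M = C_{M0}(1−X) = 2.444 mol/dm³.
Along a PFR/batch, dC_N/dC_M = −r_N/(r_N+r_P) = −k₁/(k₁+k₂·C_M).
Integrating from C_{M0} to C_M: C_N = (0.495/0.0634)·ln[(0.495+0.0634·4.84)/(0.495+0.0634·2.44)] = 7.808·ln(0.8019/0.6500) = 1.640 mol/dm³.
Y_N = C_N/C_{M0} = 1.640/4.84 = 0.339.

0.339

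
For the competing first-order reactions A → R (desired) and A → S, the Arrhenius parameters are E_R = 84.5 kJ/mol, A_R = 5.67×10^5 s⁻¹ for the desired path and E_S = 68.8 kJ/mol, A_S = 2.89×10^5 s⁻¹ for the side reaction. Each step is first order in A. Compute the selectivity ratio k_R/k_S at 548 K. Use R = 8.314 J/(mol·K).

k_R/k_S = (A_R/A_S)·exp[−(E_R−E_S)/(RT)] = (A_R/A_S)·exp[(E_S−E_R)/(RT)].
(E_S−E_R)/(RT) = (68.8−84.5)×10³/(8.314×548) = -15700/4556 = -3.446.
k_R/k_S = (5.67×10^5/2.89×10^5)·exp(-3.446) = 1.962 × 0.03187 = 0.0625.
Since E_R > E_S, raising the temperature improves selectivity toward R.

0.0625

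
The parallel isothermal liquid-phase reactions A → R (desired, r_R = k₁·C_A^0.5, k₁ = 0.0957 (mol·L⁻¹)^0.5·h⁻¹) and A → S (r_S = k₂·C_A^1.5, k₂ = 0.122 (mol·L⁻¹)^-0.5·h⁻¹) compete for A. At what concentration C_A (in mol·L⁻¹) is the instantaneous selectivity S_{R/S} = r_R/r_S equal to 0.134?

5.85 mol·L⁻¹

S_{R/S} = (k₁/k₂)·C_A⁻¹ ⇒ C_A = (S·k₂/k₁)^(-1).
= (0.134×0.122/0.0957)^(-1) = (0.1708)^(-1) = 5.85 mol·L⁻¹.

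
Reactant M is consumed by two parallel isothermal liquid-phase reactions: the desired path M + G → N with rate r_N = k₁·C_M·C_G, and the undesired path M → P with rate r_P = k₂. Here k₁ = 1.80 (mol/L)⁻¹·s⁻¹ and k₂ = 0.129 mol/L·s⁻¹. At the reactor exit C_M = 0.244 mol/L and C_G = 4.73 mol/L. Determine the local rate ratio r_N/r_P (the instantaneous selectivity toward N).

16.1

S_{N/P} = r_N/r_P = (k₁·C_M·C_G)/(k₂) = (k₁/k₂)·C_M·C_G.
= (1.80×0.2440×4.730) / (0.129) = 2.077/0.1290 = 16.1.
Since the desired path is higher order in M, keeping C_M high (PFR or concentrated feed) favours N.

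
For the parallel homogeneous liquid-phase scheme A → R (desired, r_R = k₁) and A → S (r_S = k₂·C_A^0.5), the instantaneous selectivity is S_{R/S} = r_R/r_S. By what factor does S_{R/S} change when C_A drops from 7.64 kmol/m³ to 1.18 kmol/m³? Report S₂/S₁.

2.54

S_{R/S} = (k₁/k₂)·C_A^-0.5, so S₂/S₁ = (C_{A,2}/C_{A,1})^-0.5.
= (1.18/7.64)^(-0.5) = (0.1545)^(-0.5) = 2.54.
Selectivity toward R rises as C_A falls — low-concentration operation is favoured.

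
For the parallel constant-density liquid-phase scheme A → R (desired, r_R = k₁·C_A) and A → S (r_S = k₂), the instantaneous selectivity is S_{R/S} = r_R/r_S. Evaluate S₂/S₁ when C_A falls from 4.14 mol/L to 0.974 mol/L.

S_{R/S} = (k₁/k₂)·C_A, so S₂/S₁ = (C_{A,2}/C_{A,1}).
= 0.974/4.14 = 0.235.

0.235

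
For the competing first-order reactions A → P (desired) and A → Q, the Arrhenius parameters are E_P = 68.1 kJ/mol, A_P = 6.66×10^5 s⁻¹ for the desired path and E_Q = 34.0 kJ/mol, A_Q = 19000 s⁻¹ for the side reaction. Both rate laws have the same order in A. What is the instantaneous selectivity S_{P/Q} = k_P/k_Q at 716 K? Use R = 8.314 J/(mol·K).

0.114

With equal orders, S_{P/Q} = k_P/k_Q = (A_P/A_Q)·exp[(E_Q−E_P)/(RT)].
(E_Q−E_P)/(RT) = (34.0−68.1)×10³/(8.314×716) = -34100/5953 = -5.728.
k_P/k_Q = (6.66×10^5/19000)·exp(-5.728) = 35.05 × 0.003252 = 0.114.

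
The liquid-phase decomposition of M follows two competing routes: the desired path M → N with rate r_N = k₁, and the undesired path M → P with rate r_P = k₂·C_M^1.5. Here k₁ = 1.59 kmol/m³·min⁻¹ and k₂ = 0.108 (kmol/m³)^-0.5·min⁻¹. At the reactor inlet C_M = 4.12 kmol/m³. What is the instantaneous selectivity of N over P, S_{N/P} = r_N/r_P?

S_{N/P} = r_N/r_P = (k₁)/(k₂·C_M^1.5) = (k₁/k₂)·C_M^-1.5.
= (1.59) / (0.108×4.120^1.5) = 1.590/0.9032 = 1.76.
The undesired path is higher order in M, so low C_M (CSTR or dilute feed) favours N.

1.76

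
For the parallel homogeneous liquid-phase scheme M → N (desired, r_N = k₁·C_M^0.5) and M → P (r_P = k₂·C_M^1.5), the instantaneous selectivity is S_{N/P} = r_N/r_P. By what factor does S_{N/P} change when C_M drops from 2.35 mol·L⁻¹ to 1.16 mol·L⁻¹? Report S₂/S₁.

S_{N/P} = (k₁/k₂)·C_M⁻¹, so S₂/S₁ = (C_{M,2}/C_{M,1})⁻¹.
= 2.35/1.16 = 2.03.
Selectivity toward N rises as C_M falls — low-concentration operation is favoured.

2.03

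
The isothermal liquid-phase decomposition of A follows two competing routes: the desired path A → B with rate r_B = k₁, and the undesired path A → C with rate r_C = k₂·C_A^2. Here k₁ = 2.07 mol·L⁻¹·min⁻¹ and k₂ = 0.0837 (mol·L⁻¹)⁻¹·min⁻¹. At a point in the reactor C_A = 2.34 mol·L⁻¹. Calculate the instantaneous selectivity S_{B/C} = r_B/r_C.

S_{B/C} = r_B/r_C = (k₁)/(k₂·C_A^2) = (k₁/k₂)·C_A^-2.
= (2.07) / (0.0837×2.340^2) = 2.070/0.4583 = 4.52.
The undesired path is higher order in A, so low C_A (CSTR or dilute feed) favours B.

4.52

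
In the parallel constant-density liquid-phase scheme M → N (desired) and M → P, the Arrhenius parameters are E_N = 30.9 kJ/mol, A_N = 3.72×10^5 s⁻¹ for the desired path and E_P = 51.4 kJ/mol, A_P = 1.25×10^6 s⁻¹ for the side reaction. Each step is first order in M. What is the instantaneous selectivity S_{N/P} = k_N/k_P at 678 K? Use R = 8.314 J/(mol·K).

11.3

With equal orders, S_{N/P} = k_N/k_P = (A_N/A_P)·exp[(E_P−E_N)/(RT)].
(E_P−E_N)/(RT) = (51.4−30.9)×10³/(8.314×678) = 20500/5637 = 3.637.
k_N/k_P = (3.72×10^5/1.25×10^6)·exp(3.637) = 0.2976 × 37.97 = 11.3.
Since E_N < E_P, lowering the temperature improves selectivity toward N.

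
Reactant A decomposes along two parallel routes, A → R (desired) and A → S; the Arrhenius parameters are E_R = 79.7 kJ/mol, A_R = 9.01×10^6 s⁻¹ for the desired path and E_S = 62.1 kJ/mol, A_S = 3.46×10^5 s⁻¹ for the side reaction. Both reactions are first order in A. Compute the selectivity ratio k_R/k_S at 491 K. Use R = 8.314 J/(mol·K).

0.349

With equal orders, S_{R/S} = k_R/k_S = (A_R/A_S)·exp[(E_S−E_R)/(RT)].
(E_S−E_R)/(RT) = (62.1−79.7)×10³/(8.314×491) = -17600/4082 = -4.311.
k_R/k_S = (9.01×10^6/3.46×10^5)·exp(-4.311) = 26.04 × 0.01341 = 0.349.
Since E_R > E_S, raising the temperature improves selectivity toward R.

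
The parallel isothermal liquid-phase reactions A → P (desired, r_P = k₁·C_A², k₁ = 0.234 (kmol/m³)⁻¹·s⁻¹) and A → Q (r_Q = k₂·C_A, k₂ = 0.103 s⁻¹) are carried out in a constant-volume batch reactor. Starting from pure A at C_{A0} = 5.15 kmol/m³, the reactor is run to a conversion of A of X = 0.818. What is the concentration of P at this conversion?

3.60 kmol/m³

C_A = C_{A0}(1−X) = 0.9373 kmol/m³.
Along a PFR/batch, dC_Q/dC_A = −r_Q/(r_P+r_Q) = −k₂/(k₂+k₁·C_A).
Integrating from C_{A0} to C_A: C_Q = (0.103/0.234)·ln[(0.103+0.234·5.15)/(0.103+0.234·0.937)] = 0.4402·ln(1.308/0.3223) = 0.6166 kmol/m³.
Then C_P = (C_{A0}−C_A) − C_Q = 4.213 − 0.6166 = 3.596 kmol/m³.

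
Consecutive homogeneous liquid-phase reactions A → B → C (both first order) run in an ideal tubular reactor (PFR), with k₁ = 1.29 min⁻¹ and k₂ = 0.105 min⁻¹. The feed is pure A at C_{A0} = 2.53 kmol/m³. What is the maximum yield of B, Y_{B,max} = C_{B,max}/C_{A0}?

For a first-order series the maximum intermediate yield is C_{B,max}/C_{A0} = (k₁/k₂)^[k₂/(k₂−k₁)].
= (1.29/0.105)^(0.105/(0.105−1.29)) = (12.29)^(-0.08861) = 0.8007.

0.801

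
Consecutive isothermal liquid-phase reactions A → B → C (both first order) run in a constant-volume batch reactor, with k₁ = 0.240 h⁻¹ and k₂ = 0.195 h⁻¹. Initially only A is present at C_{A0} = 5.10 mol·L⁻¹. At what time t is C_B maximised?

The intermediate peaks when r₁ = r₂, i.e. k₁e^(−k₁t) = k₂e^(−k₂t), giving t_opt = ln(k₂/k₁)/(k₂−k₁).
= ln(0.195/0.240)/(0.195−0.240) = ln(0.8125)/-0.04500 = -0.2076/-0.04500 = 4.61 h.

4.61 h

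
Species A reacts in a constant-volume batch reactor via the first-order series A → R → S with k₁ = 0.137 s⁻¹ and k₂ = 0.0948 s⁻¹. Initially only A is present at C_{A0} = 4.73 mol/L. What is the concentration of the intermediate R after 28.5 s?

For first-order series with pure A initially, C_R(t) = k₁C_{A0}/(k₂−k₁)·(e^(−k₁t) − e^(−k₂t)).
e^(−k₁t) = e^(−0.137×28.5) = e^(−3.905) = 0.02015; e^(−k₂t) = e^(−2.702) = 0.06708.
C_R = 0.137×4.73/(0.0948−0.137) × (0.02015−0.06708) = (-15.36)×(-0.04693) = 0.7207 mol/L.

0.721 mol/L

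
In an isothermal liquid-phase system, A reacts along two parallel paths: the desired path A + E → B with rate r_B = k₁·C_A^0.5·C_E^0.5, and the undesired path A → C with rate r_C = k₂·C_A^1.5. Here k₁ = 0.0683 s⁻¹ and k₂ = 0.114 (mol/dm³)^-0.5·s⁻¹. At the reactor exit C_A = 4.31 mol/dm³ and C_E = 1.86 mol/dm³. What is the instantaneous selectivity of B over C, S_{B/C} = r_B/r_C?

0.190

S_{B/C} = r_B/r_C = (k₁·C_A^0.5·C_E^0.5)/(k₂·C_A^1.5) = (k₁/k₂)·C_A⁻¹·C_E^0.5.
= (0.0683×4.310^0.5×1.860^0.5) / (0.114×4.310^1.5) = 0.1934/1.020 = 0.190.
The undesired path is higher order in A, so low C_A (CSTR or dilute feed) favours B.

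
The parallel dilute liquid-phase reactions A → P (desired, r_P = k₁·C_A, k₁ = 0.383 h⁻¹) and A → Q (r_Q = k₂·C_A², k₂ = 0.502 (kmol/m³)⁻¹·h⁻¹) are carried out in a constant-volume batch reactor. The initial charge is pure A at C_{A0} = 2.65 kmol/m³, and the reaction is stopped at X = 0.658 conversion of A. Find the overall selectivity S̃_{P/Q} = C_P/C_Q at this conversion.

0.455

C_A = C_{A0}(1−X) = 0.9063 kmol/m³.
Along a PFR/batch, dC_P/dC_A = −r_P/(r_P+r_Q) = −k₁/(k₁+k₂·C_A).
Integrating from C_{A0} to C_A: C_P = (0.383/0.502)·ln[(0.383+0.502·2.65)/(0.383+0.502·0.906)] = 0.7629·ln(1.713/0.8380) = 0.5457 kmol/m³.
C_Q = (C_{A0}−C_A)−C_P = 1.198 kmol/m³; S̃_{P/Q} = 0.5457/1.198 = 0.455.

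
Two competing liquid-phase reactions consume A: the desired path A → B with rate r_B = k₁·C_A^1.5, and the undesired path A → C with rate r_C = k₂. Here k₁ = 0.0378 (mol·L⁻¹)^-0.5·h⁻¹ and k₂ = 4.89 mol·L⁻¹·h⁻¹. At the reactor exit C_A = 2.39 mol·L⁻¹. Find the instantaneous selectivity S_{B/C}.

S_{B/C} = r_B/r_C = (k₁·C_A^1.5)/(k₂) = (k₁/k₂)·C_A^1.5.
= (0.0378×2.390^1.5) / (4.89) = 0.1397/4.890 = 0.0286.

0.0286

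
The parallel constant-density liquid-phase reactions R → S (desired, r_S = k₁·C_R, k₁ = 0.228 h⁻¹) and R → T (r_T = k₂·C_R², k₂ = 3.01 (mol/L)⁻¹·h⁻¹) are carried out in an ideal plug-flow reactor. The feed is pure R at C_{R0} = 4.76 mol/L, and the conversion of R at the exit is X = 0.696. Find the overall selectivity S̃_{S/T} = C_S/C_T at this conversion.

0.0271

C_R = C_{R0}(1−X) = 1.447 mol/L.
Along a PFR/batch, dC_S/dC_R = −r_S/(r_S+r_T) = −k₁/(k₁+k₂·C_R).
Integrating from C_{R0} to C_R: C_S = (0.228/3.01)·ln[(0.228+3.01·4.76)/(0.228+3.01·1.45)] = 0.07575·ln(14.56/4.584) = 0.08753 mol/L.
C_T = (C_{R0}−C_R)−C_S = 3.225 mol/L; S̃_{S/T} = 0.08753/3.225 = 0.0271.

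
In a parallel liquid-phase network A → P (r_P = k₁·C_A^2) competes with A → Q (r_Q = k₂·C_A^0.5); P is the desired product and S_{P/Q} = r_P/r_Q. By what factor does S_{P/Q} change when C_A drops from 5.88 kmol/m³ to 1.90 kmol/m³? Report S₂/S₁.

0.184

S_{P/Q} = (k₁/k₂)·C_A^1.5, so S₂/S₁ = (C_{A,2}/C_{A,1})^1.5.
= (1.90/5.88)^1.5 = (0.3231)^1.5 = 0.184.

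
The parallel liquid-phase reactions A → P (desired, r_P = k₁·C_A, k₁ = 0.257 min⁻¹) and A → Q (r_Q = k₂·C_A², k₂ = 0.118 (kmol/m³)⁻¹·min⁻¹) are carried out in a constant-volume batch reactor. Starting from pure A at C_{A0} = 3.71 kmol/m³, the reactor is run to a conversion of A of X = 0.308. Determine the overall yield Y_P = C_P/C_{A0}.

0.127

C_A = C_{A0}(1−X) = 2.567 kmol/m³.
Along a PFR/batch, dC_P/dC_A = −r_P/(r_P+r_Q) = −k₁/(k₁+k₂·C_A).
Integrating from C_{A0} to C_A: C_P = (0.257/0.118)·ln[(0.257+0.118·3.71)/(0.257+0.118·2.57)] = 2.178·ln(0.6948/0.5599) = 0.4699 kmol/m³.
Y_P = C_P/C_{A0} = 0.4699/3.71 = 0.127.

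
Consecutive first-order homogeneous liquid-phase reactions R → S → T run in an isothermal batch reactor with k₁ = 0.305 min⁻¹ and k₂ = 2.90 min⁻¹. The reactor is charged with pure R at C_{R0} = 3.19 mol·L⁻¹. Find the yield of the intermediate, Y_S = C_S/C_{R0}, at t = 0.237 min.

0.0502

Solving the coupled first-order balances gives C_S(t) = [k₁/(k₂−k₁)]·C_{R0}·(e^(−k₁t) − e^(−k₂t)).
e^(−k₁t) = e^(−0.305×0.237) = e^(−0.07228) = 0.9303; e^(−k₂t) = e^(−0.6873) = 0.5029.
C_S = 0.305×3.19/(2.90−0.305) × (0.9303−0.5029) = 0.3749×0.4273 = 0.1602 mol·L⁻¹.
Y_S = C_S/C_{R0} = 0.1602/3.19 = 0.0502.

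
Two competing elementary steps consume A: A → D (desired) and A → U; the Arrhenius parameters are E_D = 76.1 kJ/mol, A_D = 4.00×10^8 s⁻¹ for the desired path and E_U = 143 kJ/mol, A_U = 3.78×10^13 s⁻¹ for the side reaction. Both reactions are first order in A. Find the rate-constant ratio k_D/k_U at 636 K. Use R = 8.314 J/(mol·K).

3.31

Since both paths have the same order in A, the concentration cancels and S_{D/U} = k_D/k_U = (A_D/A_U)·exp[(E_U−E_D)/(RT)].
(E_U−E_D)/(RT) = (143−76.1)×10³/(8.314×636) = 66900/5288 = 12.65.
k_D/k_U = (4.00×10^8/3.78×10^13)·exp(12.65) = 1.058×10^-5 × 3.124×10^5 = 3.31.
Since E_D < E_U, lowering the temperature improves selectivity toward D.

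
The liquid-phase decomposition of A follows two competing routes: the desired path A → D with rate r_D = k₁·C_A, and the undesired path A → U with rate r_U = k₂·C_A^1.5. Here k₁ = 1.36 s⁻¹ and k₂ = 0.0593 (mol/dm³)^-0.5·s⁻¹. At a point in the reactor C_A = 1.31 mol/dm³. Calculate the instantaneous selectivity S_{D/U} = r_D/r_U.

S_{D/U} = r_D/r_U = (k₁·C_A)/(k₂·C_A^1.5) = (k₁/k₂)·C_A^-0.5.
= (1.36×1.310) / (0.0593×1.310^1.5) = 1.782/0.08891 = 20.0.

20.0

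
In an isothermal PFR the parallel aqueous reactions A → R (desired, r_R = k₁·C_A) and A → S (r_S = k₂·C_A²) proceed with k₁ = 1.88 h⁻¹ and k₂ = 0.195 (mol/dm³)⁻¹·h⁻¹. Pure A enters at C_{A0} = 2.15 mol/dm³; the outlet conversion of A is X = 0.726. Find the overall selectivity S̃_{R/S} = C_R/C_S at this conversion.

7.14

C_A = C_{A0}(1−X) = 0.5891 mol/dm³.
Along a PFR/batch, dC_R/dC_A = −r_R/(r_R+r_S) = −k₁/(k₁+k₂·C_A).
Integrating from C_{A0} to C_A: C_R = (1.88/0.195)·ln[(1.88+0.195·2.15)/(1.88+0.195·0.589)] = 9.641·ln(2.299/1.995) = 1.369 mol/dm³.
C_S = (C_{A0}−C_A)−C_R = 0.1919 mol/dm³; S̃_{R/S} = 1.369/0.1919 = 7.14.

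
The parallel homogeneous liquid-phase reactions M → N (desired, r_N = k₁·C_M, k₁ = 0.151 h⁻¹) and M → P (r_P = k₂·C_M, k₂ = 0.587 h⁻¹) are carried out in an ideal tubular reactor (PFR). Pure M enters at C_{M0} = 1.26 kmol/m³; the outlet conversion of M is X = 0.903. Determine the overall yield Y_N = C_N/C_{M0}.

C_M = C_{M0}(1−X) = 0.1222 kmol/m³.
Both paths are first order in M, so the instantaneous fraction to N is constant: dC_N/d(−C_M) = k₁/(k₁+k₂) = 0.2046.
C_N = 0.2046·(C_{M0}−C_M) = 0.2046×1.138 = 0.233 kmol/m³.
Y_N = C_N/C_{M0} = 0.2328/1.26 = 0.185.

0.185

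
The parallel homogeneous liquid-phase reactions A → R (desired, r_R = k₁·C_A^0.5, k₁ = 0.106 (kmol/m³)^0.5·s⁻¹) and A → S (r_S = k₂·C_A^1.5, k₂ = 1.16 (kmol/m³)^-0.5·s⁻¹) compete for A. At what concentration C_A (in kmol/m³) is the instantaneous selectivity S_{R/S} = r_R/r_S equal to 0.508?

0.180 kmol/m³

S_{R/S} = (k₁/k₂)·C_A⁻¹ ⇒ C_A = (S·k₂/k₁)^(-1).
= (0.508×1.16/0.106)^(-1) = (5.559)^(-1) = 0.180 kmol/m³.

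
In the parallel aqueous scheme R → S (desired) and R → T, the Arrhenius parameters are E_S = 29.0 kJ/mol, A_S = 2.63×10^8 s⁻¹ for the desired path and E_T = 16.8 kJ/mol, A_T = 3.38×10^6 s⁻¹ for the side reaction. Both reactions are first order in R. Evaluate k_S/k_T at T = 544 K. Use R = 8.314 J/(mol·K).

5.24

With equal orders, S_{S/T} = k_S/k_T = (A_S/A_T)·exp[(E_T−E_S)/(RT)].
(E_T−E_S)/(RT) = (16.8−29.0)×10³/(8.314×544) = -12200/4523 = -2.697.
k_S/k_T = (2.63×10^8/3.38×10^6)·exp(-2.697) = 77.81 × 0.06738 = 5.24.
Since E_S > E_T, raising the temperature improves selectivity toward S.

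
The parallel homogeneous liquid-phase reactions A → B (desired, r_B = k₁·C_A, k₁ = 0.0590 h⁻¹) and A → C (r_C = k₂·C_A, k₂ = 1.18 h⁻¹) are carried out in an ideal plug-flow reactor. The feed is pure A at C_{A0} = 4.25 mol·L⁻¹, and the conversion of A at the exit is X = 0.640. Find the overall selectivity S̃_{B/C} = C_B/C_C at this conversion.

C_A = C_{A0}(1−X) = 1.530 mol·L⁻¹.
Both paths are first order in A, so the instantaneous fraction to B is constant: dC_B/d(−C_A) = k₁/(k₁+k₂) = 0.04762.
C_B = 0.04762·(C_{A0}−C_A) = 0.04762×2.720 = 0.130 mol·L⁻¹.
C_C = (C_{A0}−C_A)−C_B = 2.590 mol·L⁻¹; S̃_{B/C} = 0.1295/2.590 = 0.0500.

0.0500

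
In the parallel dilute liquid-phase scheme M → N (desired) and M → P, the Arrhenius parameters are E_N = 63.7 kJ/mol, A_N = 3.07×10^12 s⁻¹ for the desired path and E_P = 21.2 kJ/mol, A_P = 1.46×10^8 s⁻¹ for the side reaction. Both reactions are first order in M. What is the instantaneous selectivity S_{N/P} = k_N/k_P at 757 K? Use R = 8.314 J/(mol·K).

k_N/k_P = (A_N/A_P)·exp[−(E_N−E_P)/(RT)] = (A_N/A_P)·exp[(E_P−E_N)/(RT)].
(E_P−E_N)/(RT) = (21.2−63.7)×10³/(8.314×757) = -42500/6294 = -6.753.
k_N/k_P = (3.07×10^12/1.46×10^8)·exp(-6.753) = 21027 × 0.001168 = 24.6.
Since E_N > E_P, raising the temperature improves selectivity toward N.

24.6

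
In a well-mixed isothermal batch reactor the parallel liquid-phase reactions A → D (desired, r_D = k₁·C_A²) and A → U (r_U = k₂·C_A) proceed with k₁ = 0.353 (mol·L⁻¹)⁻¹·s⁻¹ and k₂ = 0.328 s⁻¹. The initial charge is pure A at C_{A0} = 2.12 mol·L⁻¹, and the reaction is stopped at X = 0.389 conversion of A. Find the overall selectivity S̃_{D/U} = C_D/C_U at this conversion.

1.81

C_A = C_{A0}(1−X) = 1.295 mol·L⁻¹.
Along a PFR/batch, dC_U/dC_A = −r_U/(r_D+r_U) = −k₂/(k₂+k₁·C_A).
Integrating from C_{A0} to C_A: C_U = (0.328/0.353)·ln[(0.328+0.353·2.12)/(0.328+0.353·1.30)] = 0.9292·ln(1.076/0.7852) = 0.2930 mol·L⁻¹.
Then C_D = (C_{A0}−C_A) − C_U = 0.8247 − 0.2930 = 0.5317 mol·L⁻¹.
S̃_{D/U} = C_D/C_U = 0.5317/0.2930 = 1.81.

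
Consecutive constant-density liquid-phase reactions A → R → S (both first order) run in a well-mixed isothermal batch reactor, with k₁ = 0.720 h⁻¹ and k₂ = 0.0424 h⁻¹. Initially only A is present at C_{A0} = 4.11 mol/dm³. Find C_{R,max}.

3.44 mol/dm³

For a first-order series the maximum intermediate yield is C_{R,max}/C_{A0} = (k₁/k₂)^[k₂/(k₂−k₁)].
= (0.720/0.0424)^(0.0424/(0.0424−0.720)) = (16.98)^(-0.06257) = 0.8376.
C_{R,max} = 0.8376×4.11 = 3.44 mol/dm³.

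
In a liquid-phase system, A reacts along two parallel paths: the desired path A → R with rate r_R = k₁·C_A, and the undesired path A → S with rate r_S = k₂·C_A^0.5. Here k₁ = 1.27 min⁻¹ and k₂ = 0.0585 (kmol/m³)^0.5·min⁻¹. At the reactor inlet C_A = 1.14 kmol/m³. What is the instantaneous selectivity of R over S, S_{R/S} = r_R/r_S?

23.2

S_{R/S} = r_R/r_S = (k₁·C_A)/(k₂·C_A^0.5) = (k₁/k₂)·C_A^0.5.
= (1.27×1.140) / (0.0585×1.140^0.5) = 1.448/0.06246 = 23.2.
Since the desired path is higher order in A, keeping C_A high (PFR or concentrated feed) favours R.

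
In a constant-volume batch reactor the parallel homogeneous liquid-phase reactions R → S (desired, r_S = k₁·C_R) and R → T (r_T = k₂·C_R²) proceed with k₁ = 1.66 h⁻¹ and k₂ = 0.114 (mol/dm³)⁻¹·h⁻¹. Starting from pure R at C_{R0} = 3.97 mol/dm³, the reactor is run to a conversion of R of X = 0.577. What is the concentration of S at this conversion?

C_R = C_{R0}(1−X) = 1.679 mol/dm³.
Along a PFR/batch, dC_S/dC_R = −r_S/(r_S+r_T) = −k₁/(k₁+k₂·C_R).
Integrating from C_{R0} to C_R: C_S = (1.66/0.114)·ln[(1.66+0.114·3.97)/(1.66+0.114·1.68)] = 14.56·ln(2.113/1.851) = 1.921 mol/dm³.

1.92 mol/dm³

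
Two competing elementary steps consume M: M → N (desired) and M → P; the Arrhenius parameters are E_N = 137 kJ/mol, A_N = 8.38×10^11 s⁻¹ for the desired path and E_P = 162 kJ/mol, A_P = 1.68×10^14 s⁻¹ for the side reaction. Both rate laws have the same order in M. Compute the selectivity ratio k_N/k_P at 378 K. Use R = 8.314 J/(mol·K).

k_N/k_P = (A_N/A_P)·exp[−(E_N−E_P)/(RT)] = (A_N/A_P)·exp[(E_P−E_N)/(RT)].
(E_P−E_N)/(RT) = (162−137)×10³/(8.314×378) = 25000/3143 = 7.955.
k_N/k_P = (8.38×10^11/1.68×10^14)·exp(7.955) = 0.004988 × 2850 = 14.2.

14.2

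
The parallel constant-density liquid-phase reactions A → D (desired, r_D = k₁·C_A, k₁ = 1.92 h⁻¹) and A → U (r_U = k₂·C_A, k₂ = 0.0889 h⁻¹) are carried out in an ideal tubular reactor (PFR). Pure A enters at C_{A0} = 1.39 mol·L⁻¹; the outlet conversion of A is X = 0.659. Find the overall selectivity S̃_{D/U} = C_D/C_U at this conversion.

21.6

C_A = C_{A0}(1−X) = 0.4740 mol·L⁻¹.
Both paths are first order in A, so the instantaneous fraction to D is constant: dC_D/d(−C_A) = k₁/(k₁+k₂) = 0.9557.
C_D = 0.9557·(C_{A0}−C_A) = 0.9557×0.9160 = 0.875 mol·L⁻¹.
C_U = (C_{A0}−C_A)−C_D = 0.04054 mol·L⁻¹; S̃_{D/U} = 0.8755/0.04054 = 21.6.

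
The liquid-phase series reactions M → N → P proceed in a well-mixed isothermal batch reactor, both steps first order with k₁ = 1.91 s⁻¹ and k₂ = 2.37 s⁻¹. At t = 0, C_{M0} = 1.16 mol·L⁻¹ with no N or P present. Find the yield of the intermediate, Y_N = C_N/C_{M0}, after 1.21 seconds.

0.176

Solving the coupled first-order balances gives C_N(t) = [k₁/(k₂−k₁)]·C_{M0}·(e^(−k₁t) − e^(−k₂t)).
e^(−k₁t) = e^(−1.91×1.21) = e^(−2.311) = 0.09915; e^(−k₂t) = e^(−2.868) = 0.05683.
C_N = 1.91×1.16/(2.37−1.91) × (0.09915−0.05683) = 4.817×0.04232 = 0.2038 mol·L⁻¹.
Y_N = C_N/C_{M0} = 0.2038/1.16 = 0.176.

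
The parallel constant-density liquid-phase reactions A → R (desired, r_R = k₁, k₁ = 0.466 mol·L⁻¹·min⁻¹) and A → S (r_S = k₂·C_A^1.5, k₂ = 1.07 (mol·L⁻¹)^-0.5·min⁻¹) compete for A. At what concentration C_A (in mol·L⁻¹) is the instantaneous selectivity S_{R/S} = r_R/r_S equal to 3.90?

S_{R/S} = (k₁/k₂)·C_A^-1.5 ⇒ C_A = (S·k₂/k₁)^(1/(-1.5)).
= (3.90×1.07/0.466)^(-0.6667) = (8.955)^(-0.6667) = 0.232 mol·L⁻¹.

0.232 mol·L⁻¹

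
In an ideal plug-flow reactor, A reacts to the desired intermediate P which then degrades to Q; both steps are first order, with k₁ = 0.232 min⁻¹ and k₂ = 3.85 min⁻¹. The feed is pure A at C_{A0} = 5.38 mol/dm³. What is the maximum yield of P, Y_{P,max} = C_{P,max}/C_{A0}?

0.0503

At the optimum, C_{P,max}/C_{A0} = (k₁/k₂)^[k₂/(k₂−k₁)].
= (0.232/3.85)^(3.85/(3.85−0.232)) = (0.06026)^(1.064) = 0.05033.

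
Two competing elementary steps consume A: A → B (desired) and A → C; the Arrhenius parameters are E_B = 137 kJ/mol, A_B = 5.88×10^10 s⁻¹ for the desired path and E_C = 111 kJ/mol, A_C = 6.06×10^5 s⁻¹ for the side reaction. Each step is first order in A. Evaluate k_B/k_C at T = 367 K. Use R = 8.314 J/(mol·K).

19.3

With equal orders, S_{B/C} = k_B/k_C = (A_B/A_C)·exp[(E_C−E_B)/(RT)].
(E_C−E_B)/(RT) = (111−137)×10³/(8.314×367) = -26000/3051 = -8.521.
k_B/k_C = (5.88×10^10/6.06×10^5)·exp(-8.521) = 97030 × 1.992×10^-4 = 19.3.
Since E_B > E_C, raising the temperature improves selectivity toward B.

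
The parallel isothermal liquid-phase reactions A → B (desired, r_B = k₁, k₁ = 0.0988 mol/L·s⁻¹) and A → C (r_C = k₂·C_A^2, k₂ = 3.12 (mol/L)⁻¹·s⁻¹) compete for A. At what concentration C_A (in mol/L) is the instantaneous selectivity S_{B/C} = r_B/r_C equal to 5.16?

0.0783 mol/L

S_{B/C} = (k₁/k₂)·C_A^-2 ⇒ C_A = (S·k₂/k₁)^(-0.5).
= (5.16×3.12/0.0988)^(-0.5) = (162.9)^(-0.5) = 0.0783 mol/L.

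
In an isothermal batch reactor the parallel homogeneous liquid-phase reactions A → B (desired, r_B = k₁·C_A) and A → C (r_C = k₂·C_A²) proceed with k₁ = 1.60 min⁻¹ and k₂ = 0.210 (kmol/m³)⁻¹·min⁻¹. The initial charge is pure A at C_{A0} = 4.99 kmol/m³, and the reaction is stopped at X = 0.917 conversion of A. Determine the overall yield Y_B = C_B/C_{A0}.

0.688

C_A = C_{A0}(1−X) = 0.4142 kmol/m³.
Along a PFR/batch, dC_B/dC_A = −r_B/(r_B+r_C) = −k₁/(k₁+k₂·C_A).
Integrating from C_{A0} to C_A: C_B = (1.60/0.210)·ln[(1.60+0.210·4.99)/(1.60+0.210·0.414)] = 7.619·ln(2.648/1.687) = 3.435 kmol/m³.
Y_B = C_B/C_{A0} = 3.435/4.99 = 0.688.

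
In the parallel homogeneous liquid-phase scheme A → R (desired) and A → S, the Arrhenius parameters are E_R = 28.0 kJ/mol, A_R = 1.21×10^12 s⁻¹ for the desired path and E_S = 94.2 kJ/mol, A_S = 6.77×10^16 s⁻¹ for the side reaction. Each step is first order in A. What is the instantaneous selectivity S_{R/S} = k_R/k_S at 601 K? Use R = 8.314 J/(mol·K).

k_R/k_S = (A_R/A_S)·exp[−(E_R−E_S)/(RT)] = (A_R/A_S)·exp[(E_S−E_R)/(RT)].
(E_S−E_R)/(RT) = (94.2−28.0)×10³/(8.314×601) = 66200/4997 = 13.25.
k_R/k_S = (1.21×10^12/6.77×10^16)·exp(13.25) = 1.787×10^-5 × 5.673×10^5 = 10.1.
Since E_R < E_S, lowering the temperature improves selectivity toward R.

10.1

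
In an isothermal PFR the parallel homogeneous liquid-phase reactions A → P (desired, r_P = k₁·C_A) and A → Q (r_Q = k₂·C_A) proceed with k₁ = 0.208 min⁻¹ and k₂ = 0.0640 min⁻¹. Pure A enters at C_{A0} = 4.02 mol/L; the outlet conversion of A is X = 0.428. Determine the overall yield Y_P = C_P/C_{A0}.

0.327

C_A = C_{A0}(1−X) = 2.299 mol/L.
Both paths are first order in A, so the instantaneous fraction to P is constant: dC_P/d(−C_A) = k₁/(k₁+k₂) = 0.7647.
C_P = 0.7647·(C_{A0}−C_A) = 0.7647×1.721 = 1.32 mol/L.
Y_P = C_P/C_{A0} = 1.316/4.02 = 0.327.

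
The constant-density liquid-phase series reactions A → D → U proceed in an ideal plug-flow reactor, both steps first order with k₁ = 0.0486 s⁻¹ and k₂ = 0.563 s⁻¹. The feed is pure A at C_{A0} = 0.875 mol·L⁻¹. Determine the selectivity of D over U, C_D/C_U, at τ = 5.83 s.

Solving the coupled first-order balances gives C_D(τ) = [k₁/(k₂−k₁)]·C_{A0}·(e^(−k₁τ) − e^(−k₂τ)).
e^(−k₁τ) = e^(−0.0486×5.83) = e^(−0.2833) = 0.7533; e^(−k₂τ) = e^(−3.282) = 0.03754.
C_D = 0.0486×0.875/(0.563−0.0486) × (0.7533−0.03754) = 0.08267×0.7157 = 0.05917 mol·L⁻¹.
C_A = C_{A0}e^(−k₁τ) = 0.6591 mol·L⁻¹, so C_U = C_{A0}−C_A−C_D = 0.1567 mol·L⁻¹; C_D/C_U = 0.378.

0.378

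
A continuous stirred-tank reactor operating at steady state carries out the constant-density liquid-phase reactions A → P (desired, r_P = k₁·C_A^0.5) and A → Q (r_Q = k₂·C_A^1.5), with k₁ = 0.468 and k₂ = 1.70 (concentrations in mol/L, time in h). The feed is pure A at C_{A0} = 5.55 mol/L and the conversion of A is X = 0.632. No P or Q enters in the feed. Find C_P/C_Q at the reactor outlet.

0.135

Exit C_A = C_{A0}(1−X) = 5.55×0.368 = 2.042 mol/L.
A CSTR operates uniformly at the exit composition, giving r_P = 0.6688 and r_Q = 4.962 (each k·C_A^n at C_A = 2.042).
Overall selectivity = C_P/C_Q = r_Pτ/(r_Qτ) = r_P/r_Q = 0.135.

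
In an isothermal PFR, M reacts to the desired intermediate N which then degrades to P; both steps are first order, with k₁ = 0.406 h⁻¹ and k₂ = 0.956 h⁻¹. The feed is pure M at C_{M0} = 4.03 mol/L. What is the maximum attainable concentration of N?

For a first-order series the maximum intermediate yield is C_{N,max}/C_{M0} = (k₁/k₂)^[k₂/(k₂−k₁)].
= (0.406/0.956)^(0.956/(0.956−0.406)) = (0.4247)^(1.738) = 0.2257.
C_{N,max} = 0.2257×4.03 = 0.910 mol/L.

0.910 mol/L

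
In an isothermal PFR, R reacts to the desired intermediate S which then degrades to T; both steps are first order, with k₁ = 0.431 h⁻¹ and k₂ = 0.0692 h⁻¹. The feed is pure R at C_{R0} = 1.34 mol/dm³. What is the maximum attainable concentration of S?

For a first-order series the maximum intermediate yield is C_{S,max}/C_{R0} = (k₁/k₂)^[k₂/(k₂−k₁)].
= (0.431/0.0692)^(0.0692/(0.0692−0.431)) = (6.228)^(-0.1913) = 0.7048.
C_{S,max} = 0.7048×1.34 = 0.944 mol/dm³.

0.944 mol/dm³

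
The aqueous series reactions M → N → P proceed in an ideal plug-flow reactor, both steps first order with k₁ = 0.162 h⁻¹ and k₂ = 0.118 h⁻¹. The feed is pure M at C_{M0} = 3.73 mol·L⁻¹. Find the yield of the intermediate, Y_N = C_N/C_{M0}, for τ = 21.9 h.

The intermediate concentration in a first-order A→B→C sequence is C_N = k₁C_{M0}(e^(−k₁τ) − e^(−k₂τ))/(k₂−k₁).
e^(−k₁τ) = e^(−0.162×21.9) = e^(−3.548) = 0.02879; e^(−k₂τ) = e^(−2.584) = 0.07546.
C_N = 0.162×3.73/(0.118−0.162) × (0.02879−0.07546) = (-13.73)×(-0.04667) = 0.6409 mol·L⁻¹.
Y_N = C_N/C_{M0} = 0.6409/3.73 = 0.172.

0.172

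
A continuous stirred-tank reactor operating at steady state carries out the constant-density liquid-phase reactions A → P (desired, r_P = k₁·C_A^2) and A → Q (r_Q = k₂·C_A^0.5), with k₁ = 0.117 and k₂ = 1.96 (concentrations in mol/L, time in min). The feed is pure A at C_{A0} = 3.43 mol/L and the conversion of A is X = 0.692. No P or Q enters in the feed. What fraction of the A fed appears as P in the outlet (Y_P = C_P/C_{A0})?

0.0421

Exit C_A = C_{A0}(1−X) = 3.43×0.308 = 1.056 mol/L.
Rates in a CSTR are evaluated at the outlet concentration: r_P = 0.117×1.056^2 = 0.1306, r_Q = 1.96×1.056^0.5 = 2.015.
Fraction of consumed A going to P: r_P/(r_P+r_Q) = 0.06087.
C_P = 0.06087·C_{A0}·X = 0.06087×3.43×0.692 = 0.144 mol/L; Y_P = C_P/C_{A0} = 0.0421.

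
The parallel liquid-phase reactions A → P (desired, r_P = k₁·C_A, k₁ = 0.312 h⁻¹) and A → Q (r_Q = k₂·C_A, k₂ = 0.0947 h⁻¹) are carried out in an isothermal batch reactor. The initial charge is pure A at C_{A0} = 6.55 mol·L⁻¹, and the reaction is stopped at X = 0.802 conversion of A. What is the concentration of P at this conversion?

C_A = C_{A0}(1−X) = 1.297 mol·L⁻¹.
Both paths are first order in A, so the instantaneous fraction to P is constant: dC_P/d(−C_A) = k₁/(k₁+k₂) = 0.7672.
C_P = 0.7672·(C_{A0}−C_A) = 0.7672×5.253 = 4.03 mol·L⁻¹.

4.03 mol·L⁻¹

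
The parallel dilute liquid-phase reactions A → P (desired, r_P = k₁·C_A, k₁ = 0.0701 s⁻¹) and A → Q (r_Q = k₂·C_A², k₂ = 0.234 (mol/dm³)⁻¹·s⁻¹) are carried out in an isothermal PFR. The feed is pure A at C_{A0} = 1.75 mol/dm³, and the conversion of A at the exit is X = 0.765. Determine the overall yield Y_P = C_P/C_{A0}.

C_A = C_{A0}(1−X) = 0.4113 mol/dm³.
Along a PFR/batch, dC_P/dC_A = −r_P/(r_P+r_Q) = −k₁/(k₁+k₂·C_A).
Integrating from C_{A0} to C_A: C_P = (0.0701/0.234)·ln[(0.0701+0.234·1.75)/(0.0701+0.234·0.411)] = 0.2996·ln(0.4796/0.1663) = 0.3172 mol/dm³.
Y_P = C_P/C_{A0} = 0.3172/1.75 = 0.181.

0.181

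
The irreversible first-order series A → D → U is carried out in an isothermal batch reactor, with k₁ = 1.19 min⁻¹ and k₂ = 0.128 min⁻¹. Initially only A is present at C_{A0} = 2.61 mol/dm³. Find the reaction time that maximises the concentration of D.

2.10 min

For first-order series the maximum of C_D occurs at t_opt = ln(k₂/k₁)/(k₂−k₁).
= ln(0.128/1.19)/(0.128−1.19) = ln(0.1076)/-1.062 = -2.230/-1.062 = 2.10 min.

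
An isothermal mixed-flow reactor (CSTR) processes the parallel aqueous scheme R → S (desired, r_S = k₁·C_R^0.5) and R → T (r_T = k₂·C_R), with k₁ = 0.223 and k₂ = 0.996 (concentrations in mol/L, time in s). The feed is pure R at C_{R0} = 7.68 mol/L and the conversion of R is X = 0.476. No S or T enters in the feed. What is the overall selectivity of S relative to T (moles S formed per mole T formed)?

0.112

Exit C_R = C_{R0}(1−X) = 7.68×0.524 = 4.024 mol/L.
A CSTR operates uniformly at the exit composition, giving r_S = 0.4474 and r_T = 4.008 (each k·C_R^n at C_R = 4.024).
Overall selectivity = C_S/C_T = r_Sτ/(r_Tτ) = r_S/r_T = 0.112.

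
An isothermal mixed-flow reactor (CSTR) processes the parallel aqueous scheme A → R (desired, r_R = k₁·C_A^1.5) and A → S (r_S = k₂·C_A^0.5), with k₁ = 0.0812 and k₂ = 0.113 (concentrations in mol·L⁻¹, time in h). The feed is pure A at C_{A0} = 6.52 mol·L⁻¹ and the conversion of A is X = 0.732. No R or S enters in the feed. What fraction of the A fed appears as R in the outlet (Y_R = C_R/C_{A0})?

0.407

Exit C_A = C_{A0}(1−X) = 6.52×0.268 = 1.747 mol·L⁻¹.
Rates in a CSTR are evaluated at the outlet concentration: r_R = 0.0812×1.747^1.5 = 0.1876, r_S = 0.113×1.747^0.5 = 0.1494.
Fraction of consumed A going to R: r_R/(r_R+r_S) = 0.5567.
C_R = 0.5567·C_{A0}·X = 0.5567×6.52×0.732 = 2.66 mol·L⁻¹; Y_R = C_R/C_{A0} = 0.407.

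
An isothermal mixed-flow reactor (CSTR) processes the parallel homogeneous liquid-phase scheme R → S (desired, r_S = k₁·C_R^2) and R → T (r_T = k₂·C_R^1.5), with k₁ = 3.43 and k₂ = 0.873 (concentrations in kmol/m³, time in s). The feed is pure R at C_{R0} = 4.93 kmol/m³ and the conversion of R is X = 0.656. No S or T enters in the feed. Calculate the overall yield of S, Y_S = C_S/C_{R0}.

Exit C_R = C_{R0}(1−X) = 4.93×0.344 = 1.696 kmol/m³.
In a CSTR the entire volume is at exit conditions, so r_S = 3.43×1.696^2 = 9.865 and r_T = 0.873×1.696^1.5 = 1.928.
Fraction of consumed R going to S: r_S/(r_S+r_T) = 0.8365.
C_S = 0.8365·C_{R0}·X = 0.8365×4.93×0.656 = 2.71 kmol/m³; Y_S = C_S/C_{R0} = 0.549.

0.549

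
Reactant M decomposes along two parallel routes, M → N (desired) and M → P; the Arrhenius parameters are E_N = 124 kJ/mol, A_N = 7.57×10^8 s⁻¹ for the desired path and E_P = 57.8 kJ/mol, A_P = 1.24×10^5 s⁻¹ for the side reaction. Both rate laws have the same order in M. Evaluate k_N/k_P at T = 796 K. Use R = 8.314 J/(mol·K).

0.276

Since both paths have the same order in M, the concentration cancels and S_{N/P} = k_N/k_P = (A_N/A_P)·exp[(E_P−E_N)/(RT)].
(E_P−E_N)/(RT) = (57.8−124)×10³/(8.314×796) = -66200/6618 = -10.00.
k_N/k_P = (7.57×10^8/1.24×10^5)·exp(-10.00) = 6105 × 4.526×10^-5 = 0.276.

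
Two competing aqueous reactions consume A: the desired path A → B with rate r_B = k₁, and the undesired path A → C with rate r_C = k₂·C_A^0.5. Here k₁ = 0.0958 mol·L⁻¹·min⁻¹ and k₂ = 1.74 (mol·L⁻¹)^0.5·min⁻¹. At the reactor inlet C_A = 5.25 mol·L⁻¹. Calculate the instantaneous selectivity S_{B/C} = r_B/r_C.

0.0240

S_{B/C} = r_B/r_C = (k₁)/(k₂·C_A^0.5) = (k₁/k₂)·C_A^-0.5.
= (0.0958) / (1.74×5.250^0.5) = 0.09580/3.987 = 0.0240.
The undesired path is higher order in A, so low C_A (CSTR or dilute feed) favours B.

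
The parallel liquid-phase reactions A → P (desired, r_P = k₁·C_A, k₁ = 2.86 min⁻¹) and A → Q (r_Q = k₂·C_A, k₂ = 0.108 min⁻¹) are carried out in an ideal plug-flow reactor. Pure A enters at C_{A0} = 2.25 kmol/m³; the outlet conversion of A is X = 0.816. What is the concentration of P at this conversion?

1.77 kmol/m³

C_A = C_{A0}(1−X) = 0.4140 kmol/m³.
Both paths are first order in A, so the instantaneous fraction to P is constant: dC_P/d(−C_A) = k₁/(k₁+k₂) = 0.9636.
C_P = 0.9636·(C_{A0}−C_A) = 0.9636×1.836 = 1.77 kmol/m³.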